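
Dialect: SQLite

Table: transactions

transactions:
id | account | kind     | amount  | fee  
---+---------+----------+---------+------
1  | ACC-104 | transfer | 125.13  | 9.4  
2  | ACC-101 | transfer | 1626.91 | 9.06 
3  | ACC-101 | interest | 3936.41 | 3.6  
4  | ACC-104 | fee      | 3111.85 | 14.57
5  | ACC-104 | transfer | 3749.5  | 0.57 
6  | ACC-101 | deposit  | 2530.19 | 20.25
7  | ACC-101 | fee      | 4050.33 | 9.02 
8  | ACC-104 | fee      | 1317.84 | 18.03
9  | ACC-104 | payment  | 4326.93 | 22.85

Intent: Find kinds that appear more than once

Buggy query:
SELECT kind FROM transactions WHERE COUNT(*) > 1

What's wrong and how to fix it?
Bug: WHERE can't reference COUNT(*); aggregates are computed after WHERE

Fix: GROUP BY kind, then filter groups with HAVING COUNT(*) > 1

Corrected query:
SELECT kind FROM transactions GROUP BY kind HAVING COUNT(*) > 1

Result:
kind    
--------
fee     
transfer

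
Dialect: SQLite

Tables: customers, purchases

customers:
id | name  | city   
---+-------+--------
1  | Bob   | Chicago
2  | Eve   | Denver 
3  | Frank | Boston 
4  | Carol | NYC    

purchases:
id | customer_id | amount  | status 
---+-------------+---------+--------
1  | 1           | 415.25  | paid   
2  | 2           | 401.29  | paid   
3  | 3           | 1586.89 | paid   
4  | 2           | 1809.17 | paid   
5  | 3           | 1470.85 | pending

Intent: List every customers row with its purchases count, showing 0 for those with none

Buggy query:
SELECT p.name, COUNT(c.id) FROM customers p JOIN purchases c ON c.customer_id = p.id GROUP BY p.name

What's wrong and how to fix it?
Bug: INNER JOIN drops customers rows that have no matching purchases rows

Fix: Switch to LEFT JOIN to retain unmatched parent rows

Corrected query:
SELECT p.name, COUNT(c.id) FROM customers p LEFT JOIN purchases c ON c.customer_id = p.id GROUP BY p.name

Result:
name  | COUNT(c.id)
------+------------
Bob   | 1          
Carol | 0          
Eve   | 2          
Frank | 2          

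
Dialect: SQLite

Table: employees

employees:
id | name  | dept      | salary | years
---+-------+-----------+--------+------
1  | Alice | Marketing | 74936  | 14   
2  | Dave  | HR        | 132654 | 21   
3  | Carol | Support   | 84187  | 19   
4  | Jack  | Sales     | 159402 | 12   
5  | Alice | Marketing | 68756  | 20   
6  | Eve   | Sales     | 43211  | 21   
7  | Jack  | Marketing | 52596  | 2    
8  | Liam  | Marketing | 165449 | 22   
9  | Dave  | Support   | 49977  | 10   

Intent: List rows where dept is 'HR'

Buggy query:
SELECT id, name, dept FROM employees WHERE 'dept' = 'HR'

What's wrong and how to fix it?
Bug: Single quotes denote string literals in SQL; the column name is being compared as a constant string

Fix: Reference the column as dept without single quotes

Corrected query:
SELECT id, name, dept FROM employees WHERE dept = 'HR'

Result:
id | name | dept
---+------+-----
2  | Dave | HR  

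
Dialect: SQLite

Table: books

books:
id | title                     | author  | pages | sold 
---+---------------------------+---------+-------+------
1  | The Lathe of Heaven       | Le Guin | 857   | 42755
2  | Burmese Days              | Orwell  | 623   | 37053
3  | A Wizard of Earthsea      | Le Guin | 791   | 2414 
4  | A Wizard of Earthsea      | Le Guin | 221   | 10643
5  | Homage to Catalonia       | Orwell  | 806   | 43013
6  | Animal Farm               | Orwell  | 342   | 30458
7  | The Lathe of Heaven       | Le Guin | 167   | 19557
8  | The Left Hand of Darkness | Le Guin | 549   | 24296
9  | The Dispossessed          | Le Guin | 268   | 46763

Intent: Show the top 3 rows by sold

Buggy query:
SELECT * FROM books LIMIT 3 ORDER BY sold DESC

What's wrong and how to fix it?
Bug: LIMIT must come after ORDER BY

Fix: Sort with ORDER BY, then apply LIMIT

Corrected query:
SELECT * FROM books ORDER BY sold DESC LIMIT 3

Result:
id | title               | author  | pages | sold 
---+---------------------+---------+-------+------
9  | The Dispossessed    | Le Guin | 268   | 46763
5  | Homage to Catalonia | Orwell  | 806   | 43013
1  | The Lathe of Heaven | Le Guin | 857   | 42755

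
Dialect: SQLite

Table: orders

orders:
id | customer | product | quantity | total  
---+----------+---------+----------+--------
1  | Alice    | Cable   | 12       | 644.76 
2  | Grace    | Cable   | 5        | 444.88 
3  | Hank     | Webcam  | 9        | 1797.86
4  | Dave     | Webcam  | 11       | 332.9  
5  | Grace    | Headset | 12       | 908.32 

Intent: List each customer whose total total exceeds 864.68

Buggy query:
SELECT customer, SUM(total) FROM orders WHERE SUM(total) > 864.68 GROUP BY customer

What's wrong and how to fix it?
Bug: SUM(total) is an aggregate, but WHERE filters rows before aggregation

Fix: Use HAVING (which filters groups after aggregation) instead of WHERE

Corrected query:
SELECT customer, SUM(total) FROM orders GROUP BY customer HAVING SUM(total) > 864.68

Result:
customer | SUM(total)
---------+-----------
Grace    | 1353.2    
Hank     | 1797.86   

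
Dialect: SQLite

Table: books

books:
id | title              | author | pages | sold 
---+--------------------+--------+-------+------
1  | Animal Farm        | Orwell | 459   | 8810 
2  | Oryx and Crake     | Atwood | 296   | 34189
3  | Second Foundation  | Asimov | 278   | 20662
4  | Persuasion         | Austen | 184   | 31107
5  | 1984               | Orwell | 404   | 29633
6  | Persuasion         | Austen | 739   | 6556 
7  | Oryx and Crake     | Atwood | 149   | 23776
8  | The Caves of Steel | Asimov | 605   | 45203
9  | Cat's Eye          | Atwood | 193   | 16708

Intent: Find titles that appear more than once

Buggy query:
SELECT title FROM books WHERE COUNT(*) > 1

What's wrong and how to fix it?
Bug: COUNT(*) is an aggregate and cannot be used in WHERE

Fix: Group first, then use HAVING for the count condition

Corrected query:
SELECT title FROM books GROUP BY title HAVING COUNT(*) > 1

Result:
title         
--------------
Oryx and Crake
Persuasion    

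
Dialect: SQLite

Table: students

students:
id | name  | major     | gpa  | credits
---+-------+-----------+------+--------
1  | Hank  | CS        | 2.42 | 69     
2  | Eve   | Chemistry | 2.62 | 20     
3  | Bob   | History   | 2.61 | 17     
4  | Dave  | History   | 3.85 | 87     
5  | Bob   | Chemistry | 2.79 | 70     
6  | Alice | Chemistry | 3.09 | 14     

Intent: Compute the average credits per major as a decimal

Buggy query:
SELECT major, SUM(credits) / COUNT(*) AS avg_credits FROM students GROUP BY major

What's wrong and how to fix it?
Bug: Both operands are integers, so '/' performs integer division and truncates

Fix: Multiply by 1.0 (or CAST to REAL) to force floating-point division

Corrected query:
SELECT major, SUM(credits) * 1.0 / COUNT(*) AS avg_credits FROM students GROUP BY major

Result:
major     | avg_credits
----------+------------
CS        | 69         
Chemistry | 34.666667  
History   | 52         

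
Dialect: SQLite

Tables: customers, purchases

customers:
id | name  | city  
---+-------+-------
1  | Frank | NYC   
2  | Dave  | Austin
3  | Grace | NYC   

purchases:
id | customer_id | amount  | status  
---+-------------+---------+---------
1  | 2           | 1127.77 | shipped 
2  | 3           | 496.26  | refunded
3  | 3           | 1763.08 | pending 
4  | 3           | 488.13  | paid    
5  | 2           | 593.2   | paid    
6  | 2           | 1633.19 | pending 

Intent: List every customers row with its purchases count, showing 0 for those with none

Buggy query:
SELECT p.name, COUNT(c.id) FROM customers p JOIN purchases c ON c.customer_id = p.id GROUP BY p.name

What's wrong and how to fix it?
Bug: INNER JOIN drops customers rows that have no matching purchases rows

Fix: Switch to LEFT JOIN to retain unmatched parent rows

Corrected query:
SELECT p.name, COUNT(c.id) FROM customers p LEFT JOIN purchases c ON c.customer_id = p.id GROUP BY p.name

Result:
name  | COUNT(c.id)
------+------------
Dave  | 3          
Frank | 0          
Grace | 3          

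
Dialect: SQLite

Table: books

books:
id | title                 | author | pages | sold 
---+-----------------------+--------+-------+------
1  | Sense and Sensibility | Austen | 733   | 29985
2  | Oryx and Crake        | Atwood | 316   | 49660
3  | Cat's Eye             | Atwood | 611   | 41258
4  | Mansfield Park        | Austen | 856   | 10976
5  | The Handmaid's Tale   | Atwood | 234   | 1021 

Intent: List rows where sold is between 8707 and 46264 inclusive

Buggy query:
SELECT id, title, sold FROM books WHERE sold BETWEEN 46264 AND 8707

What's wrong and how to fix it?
Bug: BETWEEN expects the lower bound first; with 46264 AND 8707 the range is empty

Fix: Swap the bounds so the smaller value comes first

Corrected query:
SELECT id, title, sold FROM books WHERE sold BETWEEN 8707 AND 46264

Result:
id | title                 | sold 
---+-----------------------+------
1  | Sense and Sensibility | 29985
3  | Cat's Eye             | 41258
4  | Mansfield Park        | 10976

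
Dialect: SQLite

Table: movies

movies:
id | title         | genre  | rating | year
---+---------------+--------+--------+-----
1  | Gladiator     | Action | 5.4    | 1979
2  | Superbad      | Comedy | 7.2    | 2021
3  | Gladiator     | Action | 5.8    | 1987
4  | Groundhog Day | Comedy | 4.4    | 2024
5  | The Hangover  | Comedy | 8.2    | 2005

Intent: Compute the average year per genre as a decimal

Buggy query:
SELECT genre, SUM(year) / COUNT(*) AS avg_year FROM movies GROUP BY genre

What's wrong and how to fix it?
Bug: SUM(year) and COUNT(*) are both integers; the division truncates the fractional part

Fix: Cast one side to REAL so the division keeps the fractional part

Corrected query:
SELECT genre, SUM(year) * 1.0 / COUNT(*) AS avg_year FROM movies GROUP BY genre

Result:
genre  | avg_year   
-------+------------
Action | 1983       
Comedy | 2016.666667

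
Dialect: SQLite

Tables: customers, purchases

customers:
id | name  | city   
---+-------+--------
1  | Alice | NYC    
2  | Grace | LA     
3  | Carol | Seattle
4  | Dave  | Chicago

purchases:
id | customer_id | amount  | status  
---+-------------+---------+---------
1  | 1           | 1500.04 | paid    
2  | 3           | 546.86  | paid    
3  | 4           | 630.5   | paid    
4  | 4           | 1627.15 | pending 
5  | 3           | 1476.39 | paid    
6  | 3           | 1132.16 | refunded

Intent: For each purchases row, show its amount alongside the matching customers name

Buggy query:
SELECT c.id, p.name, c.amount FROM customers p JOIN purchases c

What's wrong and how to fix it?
Bug: Missing join condition: each purchases row is matched to all customers rows instead of just its own

Fix: Specify the join condition linking the foreign key to the parent id

Corrected query:
SELECT c.id, p.name, c.amount FROM customers p JOIN purchases c ON c.customer_id = p.id

Result:
id | name  | amount 
---+-------+--------
1  | Alice | 1500.04
2  | Carol | 546.86 
3  | Dave  | 630.5  
4  | Dave  | 1627.15
5  | Carol | 1476.39
6  | Carol | 1132.16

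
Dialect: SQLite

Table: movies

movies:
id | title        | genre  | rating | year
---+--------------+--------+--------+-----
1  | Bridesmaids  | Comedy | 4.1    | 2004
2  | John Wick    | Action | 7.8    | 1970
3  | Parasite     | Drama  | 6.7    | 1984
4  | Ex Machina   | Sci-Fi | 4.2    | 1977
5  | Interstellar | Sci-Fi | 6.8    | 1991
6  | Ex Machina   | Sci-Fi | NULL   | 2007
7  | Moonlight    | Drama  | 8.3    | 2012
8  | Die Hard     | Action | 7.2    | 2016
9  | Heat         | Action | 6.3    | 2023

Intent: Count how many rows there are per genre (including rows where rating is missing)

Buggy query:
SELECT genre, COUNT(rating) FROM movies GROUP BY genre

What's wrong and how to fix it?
Bug: COUNT(rating) skips NULLs, so groups with missing rating are undercounted

Fix: Use COUNT(*) to count all rows regardless of NULL

Corrected query:
SELECT genre, COUNT(*) FROM movies GROUP BY genre

Result:
genre  | COUNT(*)
-------+---------
Action | 3       
Comedy | 1       
Drama  | 2       
Sci-Fi | 3       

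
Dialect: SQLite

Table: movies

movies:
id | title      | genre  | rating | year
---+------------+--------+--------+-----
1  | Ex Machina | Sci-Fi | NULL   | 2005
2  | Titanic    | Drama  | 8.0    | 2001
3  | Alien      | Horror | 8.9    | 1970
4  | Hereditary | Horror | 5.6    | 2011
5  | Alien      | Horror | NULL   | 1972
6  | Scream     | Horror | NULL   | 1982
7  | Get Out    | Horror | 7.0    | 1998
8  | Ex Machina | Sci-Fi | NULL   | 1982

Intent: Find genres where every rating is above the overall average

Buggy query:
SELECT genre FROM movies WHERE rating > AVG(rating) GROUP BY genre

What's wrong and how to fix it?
Bug: WHERE evaluates per row before aggregation, so AVG() is unavailable

Fix: Compute the overall average in a scalar subquery and compare each group's MIN against it in HAVING

Corrected query:
SELECT genre FROM movies GROUP BY genre HAVING MIN(rating) > (SELECT AVG(rating) FROM movies)

Result:
genre
-----
Drama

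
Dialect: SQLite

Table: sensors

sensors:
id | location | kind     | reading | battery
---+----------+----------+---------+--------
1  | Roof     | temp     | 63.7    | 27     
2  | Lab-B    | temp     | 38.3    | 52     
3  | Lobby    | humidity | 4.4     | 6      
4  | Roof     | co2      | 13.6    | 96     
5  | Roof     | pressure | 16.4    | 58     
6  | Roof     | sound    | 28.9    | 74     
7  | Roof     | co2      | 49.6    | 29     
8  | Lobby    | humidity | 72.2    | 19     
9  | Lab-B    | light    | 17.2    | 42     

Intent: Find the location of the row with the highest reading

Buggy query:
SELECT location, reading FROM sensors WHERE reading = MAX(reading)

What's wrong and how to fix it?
Bug: MAX(reading) is an aggregate and cannot be used directly in WHERE

Fix: Wrap MAX in a scalar subquery so WHERE compares against a single value

Corrected query:
SELECT location, reading FROM sensors WHERE reading = (SELECT MAX(reading) FROM sensors)

Result:
location | reading
---------+--------
Lobby    | 72.2   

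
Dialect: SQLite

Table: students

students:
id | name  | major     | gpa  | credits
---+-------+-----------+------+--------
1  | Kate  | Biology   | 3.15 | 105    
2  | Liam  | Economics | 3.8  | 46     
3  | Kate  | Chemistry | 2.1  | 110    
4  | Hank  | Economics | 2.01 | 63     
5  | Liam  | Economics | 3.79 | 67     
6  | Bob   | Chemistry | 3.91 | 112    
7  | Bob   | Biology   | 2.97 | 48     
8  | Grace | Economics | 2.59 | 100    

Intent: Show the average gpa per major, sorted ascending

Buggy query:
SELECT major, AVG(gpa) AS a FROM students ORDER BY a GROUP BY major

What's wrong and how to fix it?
Bug: ORDER BY appears before GROUP BY; SQL clause order requires GROUP BY first

Fix: Move ORDER BY to the end, after GROUP BY

Corrected query:
SELECT major, AVG(gpa) AS a FROM students GROUP BY major ORDER BY a

Result:
major     | a     
----------+-------
Chemistry | 3.005 
Economics | 3.0475
Biology   | 3.06  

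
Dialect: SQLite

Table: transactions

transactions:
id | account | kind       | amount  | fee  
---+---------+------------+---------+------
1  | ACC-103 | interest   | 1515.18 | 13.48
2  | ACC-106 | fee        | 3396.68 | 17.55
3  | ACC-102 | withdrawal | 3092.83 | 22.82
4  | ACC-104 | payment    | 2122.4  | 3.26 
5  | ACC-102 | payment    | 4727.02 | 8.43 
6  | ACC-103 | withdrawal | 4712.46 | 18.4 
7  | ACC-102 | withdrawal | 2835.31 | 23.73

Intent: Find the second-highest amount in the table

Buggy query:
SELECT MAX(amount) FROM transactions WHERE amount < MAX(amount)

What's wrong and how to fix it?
Bug: The inner MAX is an aggregate inside WHERE, which is not allowed

Fix: Compute the overall MAX in a subquery, then take MAX of rows below it

Corrected query:
SELECT MAX(amount) FROM transactions WHERE amount < (SELECT MAX(amount) FROM transactions)

Result:
MAX(amount)
-----------
4712.46    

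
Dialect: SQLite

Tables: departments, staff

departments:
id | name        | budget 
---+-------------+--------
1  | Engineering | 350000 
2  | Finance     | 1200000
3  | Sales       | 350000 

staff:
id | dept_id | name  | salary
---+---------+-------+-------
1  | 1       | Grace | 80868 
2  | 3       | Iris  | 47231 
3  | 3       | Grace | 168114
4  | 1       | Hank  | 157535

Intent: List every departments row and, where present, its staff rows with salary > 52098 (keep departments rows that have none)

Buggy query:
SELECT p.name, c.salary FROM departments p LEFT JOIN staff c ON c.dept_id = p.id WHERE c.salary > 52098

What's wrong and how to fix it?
Bug: A WHERE condition on the right-hand table after LEFT JOIN drops unmatched parents

Fix: Put 'c.salary > 52098' in the JOIN's ON clause instead of WHERE

Corrected query:
SELECT p.name, c.salary FROM departments p LEFT JOIN staff c ON c.dept_id = p.id AND c.salary > 52098

Result:
name        | salary
------------+-------
Engineering | 80868 
Engineering | 157535
Finance     | NULL  
Sales       | 168114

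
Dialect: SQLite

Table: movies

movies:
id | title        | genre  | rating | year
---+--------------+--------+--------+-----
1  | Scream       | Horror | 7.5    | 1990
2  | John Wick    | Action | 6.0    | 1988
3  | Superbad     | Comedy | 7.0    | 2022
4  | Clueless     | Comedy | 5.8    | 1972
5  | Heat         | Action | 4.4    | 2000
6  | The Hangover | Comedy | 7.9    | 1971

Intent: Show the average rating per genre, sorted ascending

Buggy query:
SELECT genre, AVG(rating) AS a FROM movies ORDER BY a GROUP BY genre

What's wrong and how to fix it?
Bug: GROUP BY must precede ORDER BY

Fix: Reorder: SELECT … FROM … GROUP BY … ORDER BY …

Corrected query:
SELECT genre, AVG(rating) AS a FROM movies GROUP BY genre ORDER BY a

Result:
genre  | a  
-------+----
Action | 5.2
Comedy | 6.9
Horror | 7.5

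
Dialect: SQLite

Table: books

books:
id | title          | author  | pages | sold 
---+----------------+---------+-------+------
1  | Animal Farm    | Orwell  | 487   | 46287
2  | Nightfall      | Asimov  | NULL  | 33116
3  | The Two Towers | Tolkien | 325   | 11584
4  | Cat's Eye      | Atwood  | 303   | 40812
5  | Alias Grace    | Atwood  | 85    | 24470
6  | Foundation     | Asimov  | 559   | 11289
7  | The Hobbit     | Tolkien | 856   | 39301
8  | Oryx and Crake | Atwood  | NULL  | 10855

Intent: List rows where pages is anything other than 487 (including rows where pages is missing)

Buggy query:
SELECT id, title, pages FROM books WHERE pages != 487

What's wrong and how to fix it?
Bug: Inequality against NULL is unknown, not true; rows with NULL are dropped

Fix: Add an explicit OR pages IS NULL to include the missing-value rows

Corrected query:
SELECT id, title, pages FROM books WHERE pages != 487 OR pages IS NULL

Result:
id | title          | pages
---+----------------+------
2  | Nightfall      | NULL 
3  | The Two Towers | 325  
4  | Cat's Eye      | 303  
5  | Alias Grace    | 85   
6  | Foundation     | 559  
7  | The Hobbit     | 856  
8  | Oryx and Crake | NULL 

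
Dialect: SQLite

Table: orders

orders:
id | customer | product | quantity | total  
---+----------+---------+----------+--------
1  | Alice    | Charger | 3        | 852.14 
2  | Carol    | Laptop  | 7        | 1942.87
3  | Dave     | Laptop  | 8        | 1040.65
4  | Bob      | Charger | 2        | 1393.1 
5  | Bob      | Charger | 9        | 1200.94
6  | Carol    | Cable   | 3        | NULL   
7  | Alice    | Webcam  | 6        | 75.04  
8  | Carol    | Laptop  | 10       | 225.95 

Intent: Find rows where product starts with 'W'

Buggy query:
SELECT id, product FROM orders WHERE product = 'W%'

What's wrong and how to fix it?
Bug: Wildcards only work with LIKE; '=' treats '%' as a literal character

Fix: Replace '=' with LIKE so 'W%' is treated as a pattern

Corrected query:
SELECT id, product FROM orders WHERE product LIKE 'W%'

Result:
id | product
---+--------
7  | Webcam 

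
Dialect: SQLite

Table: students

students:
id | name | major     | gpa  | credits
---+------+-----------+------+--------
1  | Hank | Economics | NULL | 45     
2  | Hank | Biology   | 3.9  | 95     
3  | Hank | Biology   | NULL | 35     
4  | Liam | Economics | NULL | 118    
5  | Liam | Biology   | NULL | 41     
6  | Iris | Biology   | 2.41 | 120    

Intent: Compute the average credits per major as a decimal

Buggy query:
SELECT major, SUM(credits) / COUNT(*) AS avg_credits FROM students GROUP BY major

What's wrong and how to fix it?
Bug: SUM(credits) and COUNT(*) are both integers; the division truncates the fractional part

Fix: Multiply by 1.0 (or CAST to REAL) to force floating-point division

Corrected query:
SELECT major, SUM(credits) * 1.0 / COUNT(*) AS avg_credits FROM students GROUP BY major

Result:
major     | avg_credits
----------+------------
Biology   | 72.75      
Economics | 81.5       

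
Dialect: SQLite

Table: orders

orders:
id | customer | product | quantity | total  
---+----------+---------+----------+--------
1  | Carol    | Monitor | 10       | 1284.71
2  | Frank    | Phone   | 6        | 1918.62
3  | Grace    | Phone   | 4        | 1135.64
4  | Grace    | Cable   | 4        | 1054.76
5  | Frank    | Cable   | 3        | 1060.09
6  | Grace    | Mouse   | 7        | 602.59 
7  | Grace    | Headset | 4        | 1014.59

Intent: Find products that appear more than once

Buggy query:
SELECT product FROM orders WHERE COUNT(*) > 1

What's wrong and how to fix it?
Bug: COUNT(*) is an aggregate and cannot be used in WHERE

Fix: Group first, then use HAVING for the count condition

Corrected query:
SELECT product FROM orders GROUP BY product HAVING COUNT(*) > 1

Result:
product
-------
Cable  
Phone  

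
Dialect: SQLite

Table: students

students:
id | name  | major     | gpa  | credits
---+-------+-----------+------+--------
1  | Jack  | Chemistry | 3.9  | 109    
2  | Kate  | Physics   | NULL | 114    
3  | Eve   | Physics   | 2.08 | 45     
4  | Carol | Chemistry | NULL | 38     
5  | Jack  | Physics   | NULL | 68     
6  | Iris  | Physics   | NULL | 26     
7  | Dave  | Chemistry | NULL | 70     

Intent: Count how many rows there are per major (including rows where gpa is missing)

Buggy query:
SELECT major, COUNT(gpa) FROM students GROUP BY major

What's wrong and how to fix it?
Bug: COUNT(gpa) skips NULLs, so groups with missing gpa are undercounted

Fix: Replace COUNT(gpa) with COUNT(*)

Corrected query:
SELECT major, COUNT(*) FROM students GROUP BY major

Result:
major     | COUNT(*)
----------+---------
Chemistry | 3       
Physics   | 4       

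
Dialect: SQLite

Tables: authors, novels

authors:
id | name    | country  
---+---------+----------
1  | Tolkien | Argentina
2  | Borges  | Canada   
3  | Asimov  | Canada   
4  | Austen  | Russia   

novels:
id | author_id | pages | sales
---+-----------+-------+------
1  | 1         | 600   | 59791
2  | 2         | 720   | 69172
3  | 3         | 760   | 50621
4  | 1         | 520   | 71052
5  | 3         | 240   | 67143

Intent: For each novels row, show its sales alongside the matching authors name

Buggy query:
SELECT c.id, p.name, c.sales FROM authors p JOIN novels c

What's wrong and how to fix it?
Bug: JOIN with no ON clause produces a cartesian product; every novels row pairs with every authors row

Fix: Add ON c.author_id = p.id to the JOIN

Corrected query:
SELECT c.id, p.name, c.sales FROM authors p JOIN novels c ON c.author_id = p.id

Result:
id | name    | sales
---+---------+------
1  | Tolkien | 59791
2  | Borges  | 69172
3  | Asimov  | 50621
4  | Tolkien | 71052
5  | Asimov  | 67143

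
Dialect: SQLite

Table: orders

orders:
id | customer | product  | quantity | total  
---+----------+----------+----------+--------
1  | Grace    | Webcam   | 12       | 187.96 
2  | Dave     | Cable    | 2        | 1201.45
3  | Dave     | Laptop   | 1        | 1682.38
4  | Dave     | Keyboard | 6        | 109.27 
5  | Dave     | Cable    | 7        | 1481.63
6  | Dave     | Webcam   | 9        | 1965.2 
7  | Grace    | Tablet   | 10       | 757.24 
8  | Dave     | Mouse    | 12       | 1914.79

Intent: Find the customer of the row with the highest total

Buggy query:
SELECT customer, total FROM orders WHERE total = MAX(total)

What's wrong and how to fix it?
Bug: WHERE is evaluated per row; an aggregate over the whole table isn't defined there

Fix: Use a subquery: WHERE total = (SELECT MAX(total) FROM orders)

Corrected query:
SELECT customer, total FROM orders WHERE total = (SELECT MAX(total) FROM orders)

Result:
customer | total 
---------+-------
Dave     | 1965.2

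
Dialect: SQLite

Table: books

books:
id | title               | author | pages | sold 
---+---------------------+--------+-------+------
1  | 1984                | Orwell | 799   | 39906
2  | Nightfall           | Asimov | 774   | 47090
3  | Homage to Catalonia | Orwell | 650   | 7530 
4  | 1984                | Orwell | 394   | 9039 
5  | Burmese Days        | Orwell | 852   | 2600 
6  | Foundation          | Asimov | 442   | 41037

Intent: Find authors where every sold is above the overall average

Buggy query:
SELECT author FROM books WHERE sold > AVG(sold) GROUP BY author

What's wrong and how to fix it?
Bug: WHERE evaluates per row before aggregation, so AVG() is unavailable

Fix: Compute the overall average in a scalar subquery and compare each group's MIN against it in HAVING

Corrected query:
SELECT author FROM books GROUP BY author HAVING MIN(sold) > (SELECT AVG(sold) FROM books)

Result:
author
------
Asimov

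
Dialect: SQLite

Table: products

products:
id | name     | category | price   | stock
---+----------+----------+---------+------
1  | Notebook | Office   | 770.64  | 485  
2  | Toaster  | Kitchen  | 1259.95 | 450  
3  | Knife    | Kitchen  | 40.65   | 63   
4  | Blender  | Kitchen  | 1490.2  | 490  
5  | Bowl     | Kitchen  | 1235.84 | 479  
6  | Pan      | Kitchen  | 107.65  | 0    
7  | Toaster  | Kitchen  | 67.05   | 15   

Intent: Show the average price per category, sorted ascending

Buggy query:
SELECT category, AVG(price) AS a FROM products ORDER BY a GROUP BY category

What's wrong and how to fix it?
Bug: GROUP BY must precede ORDER BY

Fix: Reorder: SELECT … FROM … GROUP BY … ORDER BY …

Corrected query:
SELECT category, AVG(price) AS a FROM products GROUP BY category ORDER BY a

Result:
category | a         
---------+-----------
Kitchen  | 700.223333
Office   | 770.64    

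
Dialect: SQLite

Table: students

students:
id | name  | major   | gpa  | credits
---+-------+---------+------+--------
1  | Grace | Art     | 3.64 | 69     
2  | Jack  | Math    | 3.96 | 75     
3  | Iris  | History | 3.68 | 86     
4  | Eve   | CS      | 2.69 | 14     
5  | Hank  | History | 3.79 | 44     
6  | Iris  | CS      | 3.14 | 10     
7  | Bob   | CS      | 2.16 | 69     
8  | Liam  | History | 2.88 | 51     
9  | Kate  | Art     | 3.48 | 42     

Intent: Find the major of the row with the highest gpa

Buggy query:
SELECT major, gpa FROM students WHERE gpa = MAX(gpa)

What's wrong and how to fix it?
Bug: WHERE is evaluated per row; an aggregate over the whole table isn't defined there

Fix: Wrap MAX in a scalar subquery so WHERE compares against a single value

Corrected query:
SELECT major, gpa FROM students WHERE gpa = (SELECT MAX(gpa) FROM students)

Result:
major | gpa 
------+-----
Math  | 3.96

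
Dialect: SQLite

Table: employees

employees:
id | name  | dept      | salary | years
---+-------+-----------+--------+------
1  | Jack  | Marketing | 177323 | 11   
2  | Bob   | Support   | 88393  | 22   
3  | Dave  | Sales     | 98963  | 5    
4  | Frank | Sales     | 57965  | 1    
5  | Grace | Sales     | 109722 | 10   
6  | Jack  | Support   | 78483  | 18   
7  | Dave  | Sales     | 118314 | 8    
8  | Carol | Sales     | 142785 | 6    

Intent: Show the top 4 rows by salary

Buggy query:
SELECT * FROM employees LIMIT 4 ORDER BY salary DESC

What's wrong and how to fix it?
Bug: LIMIT must come after ORDER BY

Fix: Swap the clauses: ORDER BY first, then LIMIT

Corrected query:
SELECT * FROM employees ORDER BY salary DESC LIMIT 4

Result:
id | name  | dept      | salary | years
---+-------+-----------+--------+------
1  | Jack  | Marketing | 177323 | 11   
8  | Carol | Sales     | 142785 | 6    
7  | Dave  | Sales     | 118314 | 8    
5  | Grace | Sales     | 109722 | 10   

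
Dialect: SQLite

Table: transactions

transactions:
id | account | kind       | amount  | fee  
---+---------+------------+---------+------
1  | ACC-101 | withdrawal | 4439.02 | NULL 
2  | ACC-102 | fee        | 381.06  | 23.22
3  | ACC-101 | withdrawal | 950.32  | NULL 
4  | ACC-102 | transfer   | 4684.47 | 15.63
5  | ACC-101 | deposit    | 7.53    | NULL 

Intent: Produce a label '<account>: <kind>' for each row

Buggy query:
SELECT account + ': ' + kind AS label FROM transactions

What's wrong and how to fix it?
Bug: '+' is numeric addition; on text columns SQLite converts them to 0 instead of concatenating

Fix: Replace + with || to concatenate text

Corrected query:
SELECT account || ': ' || kind AS label FROM transactions

Result:
label              
-------------------
ACC-101: withdrawal
ACC-102: fee       
ACC-101: withdrawal
ACC-102: transfer  
ACC-101: deposit   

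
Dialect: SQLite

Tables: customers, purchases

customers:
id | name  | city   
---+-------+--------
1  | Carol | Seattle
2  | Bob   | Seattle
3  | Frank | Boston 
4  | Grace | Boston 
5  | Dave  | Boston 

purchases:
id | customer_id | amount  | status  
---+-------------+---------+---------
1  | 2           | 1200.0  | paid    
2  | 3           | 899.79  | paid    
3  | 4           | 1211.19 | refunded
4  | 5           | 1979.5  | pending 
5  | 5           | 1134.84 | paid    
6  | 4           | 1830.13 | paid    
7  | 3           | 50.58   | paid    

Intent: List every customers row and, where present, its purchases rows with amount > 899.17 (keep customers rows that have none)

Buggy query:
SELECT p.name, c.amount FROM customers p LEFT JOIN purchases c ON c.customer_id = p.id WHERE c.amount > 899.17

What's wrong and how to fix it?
Bug: Filtering c.amount in WHERE discards the NULL rows produced by LEFT JOIN, turning it into an inner join

Fix: Move the right-table condition into the ON clause so unmatched parents are kept

Corrected query:
SELECT p.name, c.amount FROM customers p LEFT JOIN purchases c ON c.customer_id = p.id AND c.amount > 899.17

Result:
name  | amount 
------+--------
Carol | NULL   
Bob   | 1200   
Frank | 899.79 
Grace | 1211.19
Grace | 1830.13
Dave  | 1134.84
Dave  | 1979.5 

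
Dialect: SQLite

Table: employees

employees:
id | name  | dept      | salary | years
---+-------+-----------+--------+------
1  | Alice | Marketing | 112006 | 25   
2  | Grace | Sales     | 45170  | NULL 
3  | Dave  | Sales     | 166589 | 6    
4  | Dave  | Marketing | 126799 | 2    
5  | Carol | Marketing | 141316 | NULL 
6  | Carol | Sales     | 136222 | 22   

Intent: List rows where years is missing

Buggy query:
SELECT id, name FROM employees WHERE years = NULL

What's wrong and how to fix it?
Bug: '= NULL' is always unknown in SQL three-valued logic, so no rows match

Fix: Replace '= NULL' with 'IS NULL'

Corrected query:
SELECT id, name FROM employees WHERE years IS NULL

Result:
id | name 
---+------
2  | Grace
5  | Carol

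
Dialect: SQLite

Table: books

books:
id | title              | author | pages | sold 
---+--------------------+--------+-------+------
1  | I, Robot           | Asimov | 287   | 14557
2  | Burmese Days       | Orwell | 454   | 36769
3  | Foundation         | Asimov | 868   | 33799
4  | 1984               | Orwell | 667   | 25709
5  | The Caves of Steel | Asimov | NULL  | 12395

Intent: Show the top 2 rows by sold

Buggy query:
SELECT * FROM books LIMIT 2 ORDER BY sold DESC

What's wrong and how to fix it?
Bug: ORDER BY cannot follow LIMIT; LIMIT is the final clause

Fix: Sort with ORDER BY, then apply LIMIT

Corrected query:
SELECT * FROM books ORDER BY sold DESC LIMIT 2

Result:
id | title        | author | pages | sold 
---+--------------+--------+-------+------
2  | Burmese Days | Orwell | 454   | 36769
3  | Foundation   | Asimov | 868   | 33799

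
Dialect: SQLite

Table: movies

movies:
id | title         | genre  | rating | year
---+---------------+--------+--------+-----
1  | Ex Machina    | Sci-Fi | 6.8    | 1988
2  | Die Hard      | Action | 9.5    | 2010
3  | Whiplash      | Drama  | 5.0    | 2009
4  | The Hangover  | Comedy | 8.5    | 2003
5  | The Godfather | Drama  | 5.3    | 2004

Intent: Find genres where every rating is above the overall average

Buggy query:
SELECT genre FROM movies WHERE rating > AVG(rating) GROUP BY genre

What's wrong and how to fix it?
Bug: WHERE evaluates per row before aggregation, so AVG() is unavailable

Fix: Use a subquery for AVG and a HAVING MIN(...) filter so the condition holds for every row in the group

Corrected query:
SELECT genre FROM movies GROUP BY genre HAVING MIN(rating) > (SELECT AVG(rating) FROM movies)

Result:
genre 
------
Action
Comedy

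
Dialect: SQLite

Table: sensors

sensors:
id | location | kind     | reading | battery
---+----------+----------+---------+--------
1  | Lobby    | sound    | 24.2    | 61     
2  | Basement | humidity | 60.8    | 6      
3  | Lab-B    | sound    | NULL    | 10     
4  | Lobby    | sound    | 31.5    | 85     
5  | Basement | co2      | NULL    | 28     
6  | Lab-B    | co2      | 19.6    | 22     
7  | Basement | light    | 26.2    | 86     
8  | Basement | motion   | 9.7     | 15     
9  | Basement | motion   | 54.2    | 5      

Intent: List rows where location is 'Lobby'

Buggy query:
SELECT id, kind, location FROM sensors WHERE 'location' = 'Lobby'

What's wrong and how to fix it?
Bug: Single quotes denote string literals in SQL; the column name is being compared as a constant string

Fix: Reference the column as location without single quotes

Corrected query:
SELECT id, kind, location FROM sensors WHERE location = 'Lobby'

Result:
id | kind  | location
---+-------+---------
1  | sound | Lobby   
4  | sound | Lobby   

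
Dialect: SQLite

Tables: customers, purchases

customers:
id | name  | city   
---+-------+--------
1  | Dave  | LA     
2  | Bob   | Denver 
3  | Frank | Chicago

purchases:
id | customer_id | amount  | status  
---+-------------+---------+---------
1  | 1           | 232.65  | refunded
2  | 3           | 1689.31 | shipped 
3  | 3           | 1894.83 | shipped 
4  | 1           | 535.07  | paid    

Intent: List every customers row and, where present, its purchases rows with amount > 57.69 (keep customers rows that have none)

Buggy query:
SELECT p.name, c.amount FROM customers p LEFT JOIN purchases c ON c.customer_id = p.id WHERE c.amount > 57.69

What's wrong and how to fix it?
Bug: A WHERE condition on the right-hand table after LEFT JOIN drops unmatched parents

Fix: Move the right-table condition into the ON clause so unmatched parents are kept

Corrected query:
SELECT p.name, c.amount FROM customers p LEFT JOIN purchases c ON c.customer_id = p.id AND c.amount > 57.69

Result:
name  | amount 
------+--------
Dave  | 232.65 
Dave  | 535.07 
Bob   | NULL   
Frank | 1689.31
Frank | 1894.83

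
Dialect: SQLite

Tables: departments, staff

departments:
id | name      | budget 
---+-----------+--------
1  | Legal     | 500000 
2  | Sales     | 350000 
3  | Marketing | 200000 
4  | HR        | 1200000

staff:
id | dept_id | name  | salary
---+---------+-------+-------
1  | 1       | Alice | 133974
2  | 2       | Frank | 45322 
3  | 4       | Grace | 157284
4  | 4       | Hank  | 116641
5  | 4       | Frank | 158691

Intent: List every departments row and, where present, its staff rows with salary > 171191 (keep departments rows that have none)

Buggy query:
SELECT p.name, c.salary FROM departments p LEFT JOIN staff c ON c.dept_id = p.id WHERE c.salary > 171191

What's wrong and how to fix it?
Bug: A WHERE condition on the right-hand table after LEFT JOIN drops unmatched parents

Fix: Put 'c.salary > 171191' in the JOIN's ON clause instead of WHERE

Corrected query:
SELECT p.name, c.salary FROM departments p LEFT JOIN staff c ON c.dept_id = p.id AND c.salary > 171191

Result:
name      | salary
----------+-------
Legal     | NULL  
Sales     | NULL  
Marketing | NULL  
HR        | NULL  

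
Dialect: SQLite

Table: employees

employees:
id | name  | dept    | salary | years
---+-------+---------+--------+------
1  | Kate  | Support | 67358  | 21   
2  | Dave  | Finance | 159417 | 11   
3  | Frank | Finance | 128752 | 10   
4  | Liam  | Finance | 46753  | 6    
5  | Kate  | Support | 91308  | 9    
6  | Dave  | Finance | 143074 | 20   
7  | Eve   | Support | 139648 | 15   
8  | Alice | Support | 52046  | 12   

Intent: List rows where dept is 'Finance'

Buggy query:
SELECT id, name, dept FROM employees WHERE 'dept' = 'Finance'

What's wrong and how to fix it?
Bug: 'dept' in single quotes is a string literal, not the column; the comparison is literal-vs-literal and never true

Fix: Remove the quotes around the column name (or use double quotes for an identifier)

Corrected query:
SELECT id, name, dept FROM employees WHERE dept = 'Finance'

Result:
id | name  | dept   
---+-------+--------
2  | Dave  | Finance
3  | Frank | Finance
4  | Liam  | Finance
6  | Dave  | Finance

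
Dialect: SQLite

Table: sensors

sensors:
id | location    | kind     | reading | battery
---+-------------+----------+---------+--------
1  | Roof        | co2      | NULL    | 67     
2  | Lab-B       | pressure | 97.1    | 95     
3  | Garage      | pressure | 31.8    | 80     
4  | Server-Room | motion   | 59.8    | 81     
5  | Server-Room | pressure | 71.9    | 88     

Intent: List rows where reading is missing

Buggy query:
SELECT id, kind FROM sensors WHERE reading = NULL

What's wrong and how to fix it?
Bug: Comparing to NULL with '=' never matches; NULL = NULL is unknown, not true

Fix: Use IS NULL to test for NULL

Corrected query:
SELECT id, kind FROM sensors WHERE reading IS NULL

Result:
id | kind
---+-----
1  | co2 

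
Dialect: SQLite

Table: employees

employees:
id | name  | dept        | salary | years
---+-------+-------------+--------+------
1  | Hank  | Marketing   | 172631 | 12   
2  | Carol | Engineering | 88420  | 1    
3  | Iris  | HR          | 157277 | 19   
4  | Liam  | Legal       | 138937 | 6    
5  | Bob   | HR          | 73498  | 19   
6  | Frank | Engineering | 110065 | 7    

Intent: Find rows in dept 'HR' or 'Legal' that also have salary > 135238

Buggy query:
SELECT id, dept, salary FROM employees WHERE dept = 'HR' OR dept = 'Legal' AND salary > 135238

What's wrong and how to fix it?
Bug: Without parentheses, AND is evaluated before OR, so the salary filter only applies to the 'Legal' branch

Fix: Group the OR with parentheses (or use IN), then AND the threshold

Corrected query:
SELECT id, dept, salary FROM employees WHERE (dept = 'HR' OR dept = 'Legal') AND salary > 135238

Result:
id | dept  | salary
---+-------+-------
3  | HR    | 157277
4  | Legal | 138937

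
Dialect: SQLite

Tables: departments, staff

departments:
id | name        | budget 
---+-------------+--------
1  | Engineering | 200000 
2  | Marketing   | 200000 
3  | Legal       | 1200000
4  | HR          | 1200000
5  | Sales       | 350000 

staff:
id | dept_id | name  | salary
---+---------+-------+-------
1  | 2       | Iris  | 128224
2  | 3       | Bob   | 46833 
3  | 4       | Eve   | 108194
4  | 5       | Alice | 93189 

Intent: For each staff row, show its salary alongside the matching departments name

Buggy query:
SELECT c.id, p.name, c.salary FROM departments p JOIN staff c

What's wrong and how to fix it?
Bug: JOIN with no ON clause produces a cartesian product; every staff row pairs with every departments row

Fix: Specify the join condition linking the foreign key to the parent id

Corrected query:
SELECT c.id, p.name, c.salary FROM departments p JOIN staff c ON c.dept_id = p.id

Result:
id | name      | salary
---+-----------+-------
1  | Marketing | 128224
2  | Legal     | 46833 
3  | HR        | 108194
4  | Sales     | 93189 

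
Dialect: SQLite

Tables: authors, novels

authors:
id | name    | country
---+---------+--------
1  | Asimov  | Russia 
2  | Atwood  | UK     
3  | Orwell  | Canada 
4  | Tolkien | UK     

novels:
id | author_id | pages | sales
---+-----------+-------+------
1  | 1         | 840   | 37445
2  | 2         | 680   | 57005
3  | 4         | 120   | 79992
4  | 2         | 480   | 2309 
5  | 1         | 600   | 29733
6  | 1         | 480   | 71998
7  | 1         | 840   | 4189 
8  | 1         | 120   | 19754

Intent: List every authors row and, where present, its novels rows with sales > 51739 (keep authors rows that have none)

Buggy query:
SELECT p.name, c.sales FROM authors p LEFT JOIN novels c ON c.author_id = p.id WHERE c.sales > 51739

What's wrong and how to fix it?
Bug: A WHERE condition on the right-hand table after LEFT JOIN drops unmatched parents

Fix: Put 'c.sales > 51739' in the JOIN's ON clause instead of WHERE

Corrected query:
SELECT p.name, c.sales FROM authors p LEFT JOIN novels c ON c.author_id = p.id AND c.sales > 51739

Result:
name    | sales
--------+------
Asimov  | 71998
Atwood  | 57005
Orwell  | NULL 
Tolkien | 79992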